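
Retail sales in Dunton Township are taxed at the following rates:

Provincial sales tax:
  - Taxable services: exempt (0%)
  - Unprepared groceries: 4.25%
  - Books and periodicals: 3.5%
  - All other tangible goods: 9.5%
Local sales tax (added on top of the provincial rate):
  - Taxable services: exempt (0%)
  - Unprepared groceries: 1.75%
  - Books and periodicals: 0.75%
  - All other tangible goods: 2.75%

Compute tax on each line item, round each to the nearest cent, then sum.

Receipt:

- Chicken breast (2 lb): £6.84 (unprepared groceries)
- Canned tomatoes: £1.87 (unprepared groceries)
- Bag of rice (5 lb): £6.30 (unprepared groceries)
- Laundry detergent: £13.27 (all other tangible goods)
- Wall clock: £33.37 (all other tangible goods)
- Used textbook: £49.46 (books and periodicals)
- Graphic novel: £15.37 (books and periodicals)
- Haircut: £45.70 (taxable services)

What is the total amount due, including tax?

£181.55

Chicken breast (2 lb) £6.84: unprepared groceries → 4.25% + 1.75% local = 6% → £0.41
Canned tomatoes £1.87: unprepared groceries → 4.25% + 1.75% local = 6% → £0.11
Bag of rice (5 lb) £6.30: unprepared groceries → 4.25% + 1.75% local = 6% → £0.38
Laundry detergent £13.27: all other tangible goods → 9.5% + 2.75% local = 12.25% → £1.63
Wall clock £33.37: all other tangible goods → 9.5% + 2.75% local = 12.25% → £4.09
Used textbook £49.46: books and periodicals → 3.5% + 0.75% local = 4.25% → £2.10
Graphic novel £15.37: books and periodicals → 3.5% + 0.75% local = 4.25% → £0.65
Haircut £45.70: taxable services → 0% + 0% local = 0% → £0.00
Subtotal = £172.18; tax = £9.37; total due = £181.55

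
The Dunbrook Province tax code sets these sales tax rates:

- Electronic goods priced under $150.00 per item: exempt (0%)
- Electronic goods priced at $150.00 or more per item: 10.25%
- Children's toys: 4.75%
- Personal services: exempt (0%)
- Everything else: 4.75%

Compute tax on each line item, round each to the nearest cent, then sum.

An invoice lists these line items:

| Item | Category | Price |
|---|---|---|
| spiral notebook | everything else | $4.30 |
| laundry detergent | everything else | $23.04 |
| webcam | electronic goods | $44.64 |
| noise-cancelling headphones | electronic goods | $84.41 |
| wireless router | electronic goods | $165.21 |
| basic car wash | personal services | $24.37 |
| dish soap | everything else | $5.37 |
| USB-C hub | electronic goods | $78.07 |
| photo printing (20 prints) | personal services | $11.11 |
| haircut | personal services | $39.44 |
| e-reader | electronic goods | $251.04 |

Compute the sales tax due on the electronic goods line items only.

$42.66

Webcam $44.64: electronic goods, under $150.00 → 0% → $0.00
Noise-cancelling headphones $84.41: electronic goods, under $150.00 → 0% → $0.00
Wireless router $165.21: electronic goods, $150.00 or more → 10.25% → $16.93
USB-C hub $78.07: electronic goods, under $150.00 → 0% → $0.00
E-reader $251.04: electronic goods, $150.00 or more → 10.25% → $25.73
Tax on electronic goods = $0.00 + $0.00 + $16.93 + $0.00 + $25.73 = $42.66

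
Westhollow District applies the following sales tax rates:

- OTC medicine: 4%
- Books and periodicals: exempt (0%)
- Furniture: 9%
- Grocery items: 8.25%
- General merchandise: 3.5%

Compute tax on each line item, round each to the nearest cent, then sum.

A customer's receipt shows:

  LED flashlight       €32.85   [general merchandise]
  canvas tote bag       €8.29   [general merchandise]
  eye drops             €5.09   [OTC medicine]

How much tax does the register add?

LED flashlight €32.85: general merchandise → 3.5% → €1.15
Canvas tote bag €8.29: general merchandise → 3.5% → €0.29
Eye drops €5.09: OTC medicine → 4% → €0.20
Total tax = €1.15 + €0.29 + €0.20 = €1.64

€1.64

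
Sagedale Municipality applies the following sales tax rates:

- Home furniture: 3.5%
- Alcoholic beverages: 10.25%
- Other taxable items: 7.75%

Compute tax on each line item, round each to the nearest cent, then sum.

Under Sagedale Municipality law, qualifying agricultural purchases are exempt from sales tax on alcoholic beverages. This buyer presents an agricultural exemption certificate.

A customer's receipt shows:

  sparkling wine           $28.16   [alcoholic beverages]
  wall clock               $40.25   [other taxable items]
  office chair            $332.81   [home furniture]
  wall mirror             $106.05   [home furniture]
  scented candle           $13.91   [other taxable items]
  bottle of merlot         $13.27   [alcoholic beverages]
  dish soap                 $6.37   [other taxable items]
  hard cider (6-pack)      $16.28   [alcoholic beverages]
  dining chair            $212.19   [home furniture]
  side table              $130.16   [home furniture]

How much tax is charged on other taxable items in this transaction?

$4.69

Wall clock $40.25: other taxable items → 7.75% → $3.12
Scented candle $13.91: other taxable items → 7.75% → $1.08
Dish soap $6.37: other taxable items → 7.75% → $0.49
Tax on other taxable items = $3.12 + $1.08 + $0.49 = $4.69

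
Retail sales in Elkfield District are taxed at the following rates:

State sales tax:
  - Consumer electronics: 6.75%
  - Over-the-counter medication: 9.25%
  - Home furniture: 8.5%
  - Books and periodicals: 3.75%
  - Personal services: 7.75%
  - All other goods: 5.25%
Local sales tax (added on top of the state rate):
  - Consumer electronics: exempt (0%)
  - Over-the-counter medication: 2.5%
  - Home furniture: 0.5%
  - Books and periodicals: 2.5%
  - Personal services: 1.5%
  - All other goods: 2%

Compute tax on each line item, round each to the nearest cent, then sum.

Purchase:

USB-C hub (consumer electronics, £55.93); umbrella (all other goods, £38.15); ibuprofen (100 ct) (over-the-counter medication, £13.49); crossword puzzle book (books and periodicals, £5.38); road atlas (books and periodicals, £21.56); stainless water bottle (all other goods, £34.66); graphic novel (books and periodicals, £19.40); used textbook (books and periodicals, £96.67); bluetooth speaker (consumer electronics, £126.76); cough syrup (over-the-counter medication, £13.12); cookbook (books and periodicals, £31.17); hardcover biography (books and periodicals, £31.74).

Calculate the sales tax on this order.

USB-C hub £55.93: consumer electronics → 6.75% + 0% local = 6.75% → £3.78
Umbrella £38.15: all other goods → 5.25% + 2% local = 7.25% → £2.77
Ibuprofen (100 ct) £13.49: over-the-counter medication → 9.25% + 2.5% local = 11.75% → £1.59
Crossword puzzle book £5.38: books and periodicals → 3.75% + 2.5% local = 6.25% → £0.34
Road atlas £21.56: books and periodicals → 3.75% + 2.5% local = 6.25% → £1.35
Stainless water bottle £34.66: all other goods → 5.25% + 2% local = 7.25% → £2.51
Graphic novel £19.40: books and periodicals → 3.75% + 2.5% local = 6.25% → £1.21
Used textbook £96.67: books and periodicals → 3.75% + 2.5% local = 6.25% → £6.04
Bluetooth speaker £126.76: consumer electronics → 6.75% + 0% local = 6.75% → £8.56
Cough syrup £13.12: over-the-counter medication → 9.25% + 2.5% local = 11.75% → £1.54
Cookbook £31.17: books and periodicals → 3.75% + 2.5% local = 6.25% → £1.95
Hardcover biography £31.74: books and periodicals → 3.75% + 2.5% local = 6.25% → £1.98
Total tax = £3.78 + £2.77 + £1.59 + £0.34 + £1.35 + £2.51 + £1.21 + £6.04 + £8.56 + £1.54 + £1.95 + £1.98 = £33.62

£33.62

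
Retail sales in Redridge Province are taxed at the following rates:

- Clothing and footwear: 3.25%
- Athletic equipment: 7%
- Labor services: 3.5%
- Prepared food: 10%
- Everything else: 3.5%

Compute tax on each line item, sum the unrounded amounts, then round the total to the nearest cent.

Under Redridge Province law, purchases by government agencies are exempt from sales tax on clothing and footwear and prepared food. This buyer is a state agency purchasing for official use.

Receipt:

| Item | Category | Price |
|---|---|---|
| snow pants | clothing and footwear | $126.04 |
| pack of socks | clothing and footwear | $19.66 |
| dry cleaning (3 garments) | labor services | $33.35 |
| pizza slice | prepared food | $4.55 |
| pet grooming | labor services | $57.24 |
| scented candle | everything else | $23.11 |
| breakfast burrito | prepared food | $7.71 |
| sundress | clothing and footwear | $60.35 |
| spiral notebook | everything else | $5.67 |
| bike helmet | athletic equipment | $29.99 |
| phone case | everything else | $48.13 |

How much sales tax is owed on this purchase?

Snow pants $126.04: clothing and footwear, buyer-exempt → 0% → $0.00
Pack of socks $19.66: clothing and footwear, buyer-exempt → 0% → $0.00
Dry cleaning (3 garments) $33.35: labor services → 3.5% → $1.16725
Pizza slice $4.55: prepared food, buyer-exempt → 0% → $0.00
Pet grooming $57.24: labor services → 3.5% → $2.0034
Scented candle $23.11: everything else → 3.5% → $0.80885
Breakfast burrito $7.71: prepared food, buyer-exempt → 0% → $0.00
Sundress $60.35: clothing and footwear, buyer-exempt → 0% → $0.00
Spiral notebook $5.67: everything else → 3.5% → $0.19845
Bike helmet $29.99: athletic equipment → 7% → $2.0993
Phone case $48.13: everything else → 3.5% → $1.68455
Unrounded tax sum = $7.9618 → $7.96

$7.96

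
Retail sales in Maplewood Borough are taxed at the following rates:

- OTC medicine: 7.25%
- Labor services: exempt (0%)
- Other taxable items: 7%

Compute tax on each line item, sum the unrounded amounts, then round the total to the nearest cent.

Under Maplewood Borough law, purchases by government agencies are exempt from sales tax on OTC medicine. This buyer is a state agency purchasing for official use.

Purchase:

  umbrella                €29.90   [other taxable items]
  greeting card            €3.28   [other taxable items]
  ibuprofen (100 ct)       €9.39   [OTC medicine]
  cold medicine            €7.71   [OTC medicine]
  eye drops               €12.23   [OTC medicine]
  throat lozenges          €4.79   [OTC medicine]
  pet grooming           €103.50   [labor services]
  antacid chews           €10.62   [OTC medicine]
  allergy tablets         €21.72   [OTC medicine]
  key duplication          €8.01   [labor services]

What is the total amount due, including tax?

€213.47

Umbrella €29.90: other taxable items → 7% → €2.093
Greeting card €3.28: other taxable items → 7% → €0.2296
Ibuprofen (100 ct) €9.39: OTC medicine, buyer-exempt → 0% → €0.00
Cold medicine €7.71: OTC medicine, buyer-exempt → 0% → €0.00
Eye drops €12.23: OTC medicine, buyer-exempt → 0% → €0.00
Throat lozenges €4.79: OTC medicine, buyer-exempt → 0% → €0.00
Pet grooming €103.50: labor services → 0% → €0.00
Antacid chews €10.62: OTC medicine, buyer-exempt → 0% → €0.00
Allergy tablets €21.72: OTC medicine, buyer-exempt → 0% → €0.00
Key duplication €8.01: labor services → 0% → €0.00
Subtotal = €211.15; unrounded tax = €2.3226 → €2.32; total due = €213.47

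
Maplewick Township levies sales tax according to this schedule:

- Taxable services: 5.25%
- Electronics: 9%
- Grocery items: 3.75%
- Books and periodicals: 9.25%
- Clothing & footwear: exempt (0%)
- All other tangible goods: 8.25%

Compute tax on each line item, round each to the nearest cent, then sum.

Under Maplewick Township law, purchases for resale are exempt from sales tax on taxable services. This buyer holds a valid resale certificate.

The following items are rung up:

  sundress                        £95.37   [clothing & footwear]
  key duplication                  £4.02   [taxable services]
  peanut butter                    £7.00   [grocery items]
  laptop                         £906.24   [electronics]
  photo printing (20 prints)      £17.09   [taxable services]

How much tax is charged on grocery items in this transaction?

Peanut butter £7.00: grocery items → 3.75% → £0.26
Tax on grocery items = £0.26

£0.26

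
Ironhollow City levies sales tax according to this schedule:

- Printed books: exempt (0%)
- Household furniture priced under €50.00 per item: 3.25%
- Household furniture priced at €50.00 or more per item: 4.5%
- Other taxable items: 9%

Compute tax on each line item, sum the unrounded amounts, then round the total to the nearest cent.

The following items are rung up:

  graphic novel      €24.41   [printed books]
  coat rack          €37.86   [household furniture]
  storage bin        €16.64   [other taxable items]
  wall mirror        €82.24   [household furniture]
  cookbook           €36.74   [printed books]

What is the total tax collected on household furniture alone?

€4.93

Coat rack €37.86: household furniture, under €50.00 → 3.25% → €1.23045
Wall mirror €82.24: household furniture, €50.00 or more → 4.5% → €3.7008
Tax on household furniture: unrounded sum = €4.93125 → €4.93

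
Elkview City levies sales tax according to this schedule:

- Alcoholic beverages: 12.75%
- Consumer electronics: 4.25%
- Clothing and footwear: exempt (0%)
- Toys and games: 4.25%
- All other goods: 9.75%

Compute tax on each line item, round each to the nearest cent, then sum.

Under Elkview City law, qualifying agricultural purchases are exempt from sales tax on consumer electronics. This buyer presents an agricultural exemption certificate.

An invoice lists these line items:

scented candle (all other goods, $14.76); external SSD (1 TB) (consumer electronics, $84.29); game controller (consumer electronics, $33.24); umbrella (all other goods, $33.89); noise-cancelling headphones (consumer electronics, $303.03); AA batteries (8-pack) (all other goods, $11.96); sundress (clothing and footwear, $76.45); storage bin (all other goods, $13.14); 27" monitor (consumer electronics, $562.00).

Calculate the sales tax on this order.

$7.19

Scented candle $14.76: all other goods → 9.75% → $1.44
External SSD (1 TB) $84.29: consumer electronics, buyer-exempt → 0% → $0.00
Game controller $33.24: consumer electronics, buyer-exempt → 0% → $0.00
Umbrella $33.89: all other goods → 9.75% → $3.30
Noise-cancelling headphones $303.03: consumer electronics, buyer-exempt → 0% → $0.00
AA batteries (8-pack) $11.96: all other goods → 9.75% → $1.17
Sundress $76.45: clothing and footwear → 0% → $0.00
Storage bin $13.14: all other goods → 9.75% → $1.28
27" monitor $562.00: consumer electronics, buyer-exempt → 0% → $0.00
Total tax = $1.44 + $3.30 + $1.17 + $1.28 = $7.19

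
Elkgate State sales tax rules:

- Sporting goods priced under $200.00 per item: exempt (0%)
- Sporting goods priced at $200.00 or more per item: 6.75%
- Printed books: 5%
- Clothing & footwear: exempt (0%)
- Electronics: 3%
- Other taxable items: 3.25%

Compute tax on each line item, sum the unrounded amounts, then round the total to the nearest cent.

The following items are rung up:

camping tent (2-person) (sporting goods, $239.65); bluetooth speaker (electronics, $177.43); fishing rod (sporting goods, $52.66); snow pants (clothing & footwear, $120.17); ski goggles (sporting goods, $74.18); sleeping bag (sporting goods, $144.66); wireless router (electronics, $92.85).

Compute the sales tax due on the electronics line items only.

Bluetooth speaker $177.43: electronics → 3% → $5.3229
Wireless router $92.85: electronics → 3% → $2.7855
Tax on electronics: unrounded sum = $8.1084 → $8.11

$8.11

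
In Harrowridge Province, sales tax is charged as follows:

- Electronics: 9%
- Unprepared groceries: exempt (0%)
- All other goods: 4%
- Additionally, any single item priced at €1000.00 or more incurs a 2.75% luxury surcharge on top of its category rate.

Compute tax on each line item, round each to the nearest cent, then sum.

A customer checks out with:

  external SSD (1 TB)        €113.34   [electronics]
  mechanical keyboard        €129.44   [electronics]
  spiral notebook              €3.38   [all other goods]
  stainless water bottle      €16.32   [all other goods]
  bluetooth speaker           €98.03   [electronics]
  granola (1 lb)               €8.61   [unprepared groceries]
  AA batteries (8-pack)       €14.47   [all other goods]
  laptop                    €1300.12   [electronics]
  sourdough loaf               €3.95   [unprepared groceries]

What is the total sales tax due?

External SSD (1 TB) €113.34: electronics → 9% → €10.20
Mechanical keyboard €129.44: electronics → 9% → €11.65
Spiral notebook €3.38: all other goods → 4% → €0.14
Stainless water bottle €16.32: all other goods → 4% → €0.65
Bluetooth speaker €98.03: electronics → 9% → €8.82
Granola (1 lb) €8.61: unprepared groceries → 0% → €0.00
AA batteries (8-pack) €14.47: all other goods → 4% → €0.58
Laptop €1300.12: electronics → 9% + 2.75% surcharge = 11.75% → €152.76
Sourdough loaf €3.95: unprepared groceries → 0% → €0.00
Total tax = €10.20 + €11.65 + €0.14 + €0.65 + €8.82 + €0.58 + €152.76 = €184.80

€184.80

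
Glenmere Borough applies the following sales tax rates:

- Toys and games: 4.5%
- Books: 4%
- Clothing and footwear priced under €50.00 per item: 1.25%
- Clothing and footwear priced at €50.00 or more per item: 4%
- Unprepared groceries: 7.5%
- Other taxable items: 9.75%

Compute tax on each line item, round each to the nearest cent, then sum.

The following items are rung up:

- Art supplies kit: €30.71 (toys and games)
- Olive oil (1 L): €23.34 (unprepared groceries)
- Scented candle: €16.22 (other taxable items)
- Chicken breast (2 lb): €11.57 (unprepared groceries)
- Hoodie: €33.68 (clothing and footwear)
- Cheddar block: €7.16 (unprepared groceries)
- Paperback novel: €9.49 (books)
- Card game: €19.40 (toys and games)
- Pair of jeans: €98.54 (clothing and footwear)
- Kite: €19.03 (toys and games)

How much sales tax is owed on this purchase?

€12.59

Art supplies kit €30.71: toys and games → 4.5% → €1.38
Olive oil (1 L) €23.34: unprepared groceries → 7.5% → €1.75
Scented candle €16.22: other taxable items → 9.75% → €1.58
Chicken breast (2 lb) €11.57: unprepared groceries → 7.5% → €0.87
Hoodie €33.68: clothing and footwear, under €50.00 → 1.25% → €0.42
Cheddar block €7.16: unprepared groceries → 7.5% → €0.54
Paperback novel €9.49: books → 4% → €0.38
Card game €19.40: toys and games → 4.5% → €0.87
Pair of jeans €98.54: clothing and footwear, €50.00 or more → 4% → €3.94
Kite €19.03: toys and games → 4.5% → €0.86
Total tax = €1.38 + €1.75 + €1.58 + €0.87 + €0.42 + €0.54 + €0.38 + €0.87 + €3.94 + €0.86 = €12.59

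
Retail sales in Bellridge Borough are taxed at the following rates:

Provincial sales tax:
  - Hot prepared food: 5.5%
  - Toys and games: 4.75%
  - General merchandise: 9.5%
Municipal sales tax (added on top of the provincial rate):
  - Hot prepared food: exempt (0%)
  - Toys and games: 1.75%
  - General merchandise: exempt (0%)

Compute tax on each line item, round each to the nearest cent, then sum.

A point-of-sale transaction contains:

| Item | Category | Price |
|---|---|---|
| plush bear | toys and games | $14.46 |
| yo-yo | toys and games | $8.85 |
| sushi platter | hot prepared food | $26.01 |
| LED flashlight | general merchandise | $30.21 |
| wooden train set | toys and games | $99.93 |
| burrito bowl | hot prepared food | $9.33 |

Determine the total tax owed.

$12.83

Plush bear $14.46: toys and games → 4.75% + 1.75% municipal = 6.5% → $0.94
Yo-yo $8.85: toys and games → 4.75% + 1.75% municipal = 6.5% → $0.58
Sushi platter $26.01: hot prepared food → 5.5% + 0% municipal = 5.5% → $1.43
LED flashlight $30.21: general merchandise → 9.5% + 0% municipal = 9.5% → $2.87
Wooden train set $99.93: toys and games → 4.75% + 1.75% municipal = 6.5% → $6.50
Burrito bowl $9.33: hot prepared food → 5.5% + 0% municipal = 5.5% → $0.51
Total tax = $0.94 + $0.58 + $1.43 + $2.87 + $6.50 + $0.51 = $12.83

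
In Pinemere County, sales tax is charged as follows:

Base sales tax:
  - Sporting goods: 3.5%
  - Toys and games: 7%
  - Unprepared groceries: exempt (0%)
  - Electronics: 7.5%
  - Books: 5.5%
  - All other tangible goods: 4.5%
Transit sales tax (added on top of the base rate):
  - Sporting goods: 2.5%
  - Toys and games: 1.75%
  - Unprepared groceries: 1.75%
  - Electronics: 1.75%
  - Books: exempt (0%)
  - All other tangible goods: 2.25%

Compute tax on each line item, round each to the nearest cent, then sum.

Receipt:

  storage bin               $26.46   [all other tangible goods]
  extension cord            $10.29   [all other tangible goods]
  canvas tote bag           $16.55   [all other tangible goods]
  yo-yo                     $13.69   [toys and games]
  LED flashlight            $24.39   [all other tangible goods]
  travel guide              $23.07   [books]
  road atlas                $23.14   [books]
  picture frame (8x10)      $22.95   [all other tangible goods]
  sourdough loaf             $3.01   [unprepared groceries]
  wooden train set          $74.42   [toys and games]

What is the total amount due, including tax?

$255.07

Storage bin $26.46: all other tangible goods → 4.5% + 2.25% transit = 6.75% → $1.79
Extension cord $10.29: all other tangible goods → 4.5% + 2.25% transit = 6.75% → $0.69
Canvas tote bag $16.55: all other tangible goods → 4.5% + 2.25% transit = 6.75% → $1.12
Yo-yo $13.69: toys and games → 7% + 1.75% transit = 8.75% → $1.20
LED flashlight $24.39: all other tangible goods → 4.5% + 2.25% transit = 6.75% → $1.65
Travel guide $23.07: books → 5.5% + 0% transit = 5.5% → $1.27
Road atlas $23.14: books → 5.5% + 0% transit = 5.5% → $1.27
Picture frame (8x10) $22.95: all other tangible goods → 4.5% + 2.25% transit = 6.75% → $1.55
Sourdough loaf $3.01: unprepared groceries → 0% + 1.75% transit = 1.75% → $0.05
Wooden train set $74.42: toys and games → 7% + 1.75% transit = 8.75% → $6.51
Subtotal = $237.97; tax = $17.10; total due = $255.07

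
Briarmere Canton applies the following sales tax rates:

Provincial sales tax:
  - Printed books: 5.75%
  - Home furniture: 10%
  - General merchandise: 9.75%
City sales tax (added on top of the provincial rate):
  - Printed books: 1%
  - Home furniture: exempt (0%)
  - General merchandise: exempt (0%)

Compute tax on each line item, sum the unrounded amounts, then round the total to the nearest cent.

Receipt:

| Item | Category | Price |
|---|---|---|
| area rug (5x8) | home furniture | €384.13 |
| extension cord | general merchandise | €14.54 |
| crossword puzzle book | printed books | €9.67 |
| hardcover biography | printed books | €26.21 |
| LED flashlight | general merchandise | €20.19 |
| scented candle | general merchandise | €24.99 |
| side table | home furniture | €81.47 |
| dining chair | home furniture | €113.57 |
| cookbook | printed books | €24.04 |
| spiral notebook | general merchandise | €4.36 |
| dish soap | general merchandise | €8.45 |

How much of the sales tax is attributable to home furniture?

€57.92

Area rug (5x8) €384.13: home furniture → 10% + 0% city = 10% → €38.413
Side table €81.47: home furniture → 10% + 0% city = 10% → €8.147
Dining chair €113.57: home furniture → 10% + 0% city = 10% → €11.357
Tax on home furniture: unrounded sum = €57.917 → €57.92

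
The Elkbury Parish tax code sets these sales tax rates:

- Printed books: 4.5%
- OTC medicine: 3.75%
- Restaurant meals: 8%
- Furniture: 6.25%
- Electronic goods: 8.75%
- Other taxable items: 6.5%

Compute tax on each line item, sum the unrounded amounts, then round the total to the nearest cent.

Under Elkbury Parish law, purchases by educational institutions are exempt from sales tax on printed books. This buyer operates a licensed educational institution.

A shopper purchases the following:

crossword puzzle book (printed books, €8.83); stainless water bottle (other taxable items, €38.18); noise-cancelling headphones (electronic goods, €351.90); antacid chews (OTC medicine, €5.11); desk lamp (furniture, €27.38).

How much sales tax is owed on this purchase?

€35.18

Crossword puzzle book €8.83: printed books, buyer-exempt → 0% → €0.00
Stainless water bottle €38.18: other taxable items → 6.5% → €2.4817
Noise-cancelling headphones €351.90: electronic goods → 8.75% → €30.79125
Antacid chews €5.11: OTC medicine → 3.75% → €0.191625
Desk lamp €27.38: furniture → 6.25% → €1.71125
Unrounded tax sum = €35.175825 → €35.18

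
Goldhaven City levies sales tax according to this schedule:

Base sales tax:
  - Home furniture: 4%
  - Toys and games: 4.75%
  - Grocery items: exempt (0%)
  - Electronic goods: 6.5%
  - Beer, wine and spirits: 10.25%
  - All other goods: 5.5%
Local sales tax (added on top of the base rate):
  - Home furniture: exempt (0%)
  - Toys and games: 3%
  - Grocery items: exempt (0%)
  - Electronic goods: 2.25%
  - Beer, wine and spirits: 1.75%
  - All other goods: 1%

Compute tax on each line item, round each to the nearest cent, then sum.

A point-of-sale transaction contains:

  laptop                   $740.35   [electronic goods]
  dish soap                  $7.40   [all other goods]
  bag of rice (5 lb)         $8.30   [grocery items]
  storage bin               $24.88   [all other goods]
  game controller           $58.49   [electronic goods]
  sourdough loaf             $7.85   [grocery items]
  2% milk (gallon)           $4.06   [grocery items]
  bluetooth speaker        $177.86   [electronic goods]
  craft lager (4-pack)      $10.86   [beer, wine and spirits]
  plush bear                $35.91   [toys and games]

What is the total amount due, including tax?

$1167.60

Laptop $740.35: electronic goods → 6.5% + 2.25% local = 8.75% → $64.78
Dish soap $7.40: all other goods → 5.5% + 1% local = 6.5% → $0.48
Bag of rice (5 lb) $8.30: grocery items → 0% + 0% local = 0% → $0.00
Storage bin $24.88: all other goods → 5.5% + 1% local = 6.5% → $1.62
Game controller $58.49: electronic goods → 6.5% + 2.25% local = 8.75% → $5.12
Sourdough loaf $7.85: grocery items → 0% + 0% local = 0% → $0.00
2% milk (gallon) $4.06: grocery items → 0% + 0% local = 0% → $0.00
Bluetooth speaker $177.86: electronic goods → 6.5% + 2.25% local = 8.75% → $15.56
Craft lager (4-pack) $10.86: beer, wine and spirits → 10.25% + 1.75% local = 12% → $1.30
Plush bear $35.91: toys and games → 4.75% + 3% local = 7.75% → $2.78
Subtotal = $1075.96; tax = $91.64; total due = $1167.60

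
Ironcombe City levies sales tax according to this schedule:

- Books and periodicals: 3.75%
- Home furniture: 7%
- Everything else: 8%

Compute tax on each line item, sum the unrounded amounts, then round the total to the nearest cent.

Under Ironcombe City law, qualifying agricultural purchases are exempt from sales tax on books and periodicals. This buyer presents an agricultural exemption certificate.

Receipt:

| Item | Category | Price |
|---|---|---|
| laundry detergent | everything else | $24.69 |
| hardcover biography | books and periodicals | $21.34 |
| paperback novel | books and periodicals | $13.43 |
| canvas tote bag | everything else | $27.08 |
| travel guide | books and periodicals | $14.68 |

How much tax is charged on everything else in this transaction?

$4.14

Laundry detergent $24.69: everything else → 8% → $1.9752
Canvas tote bag $27.08: everything else → 8% → $2.1664
Tax on everything else: unrounded sum = $4.1416 → $4.14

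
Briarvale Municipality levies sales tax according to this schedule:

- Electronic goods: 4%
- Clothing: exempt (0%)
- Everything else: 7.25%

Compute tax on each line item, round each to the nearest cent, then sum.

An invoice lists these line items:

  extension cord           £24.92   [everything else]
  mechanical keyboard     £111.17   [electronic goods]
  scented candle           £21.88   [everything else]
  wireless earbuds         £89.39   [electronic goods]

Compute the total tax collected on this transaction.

£11.43

Extension cord £24.92: everything else → 7.25% → £1.81
Mechanical keyboard £111.17: electronic goods → 4% → £4.45
Scented candle £21.88: everything else → 7.25% → £1.59
Wireless earbuds £89.39: electronic goods → 4% → £3.58
Total tax = £1.81 + £4.45 + £1.59 + £3.58 = £11.43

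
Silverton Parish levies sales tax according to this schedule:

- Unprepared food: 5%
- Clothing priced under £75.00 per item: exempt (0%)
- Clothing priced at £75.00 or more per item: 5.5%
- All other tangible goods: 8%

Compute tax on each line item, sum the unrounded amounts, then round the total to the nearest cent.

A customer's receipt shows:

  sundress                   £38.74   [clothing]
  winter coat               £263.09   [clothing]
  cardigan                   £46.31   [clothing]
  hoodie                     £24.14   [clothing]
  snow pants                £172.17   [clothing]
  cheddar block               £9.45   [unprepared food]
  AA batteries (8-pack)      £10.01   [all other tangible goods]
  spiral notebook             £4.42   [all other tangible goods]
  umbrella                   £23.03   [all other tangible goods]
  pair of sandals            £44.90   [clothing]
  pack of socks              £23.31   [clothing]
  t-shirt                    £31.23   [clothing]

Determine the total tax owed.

Sundress £38.74: clothing, under £75.00 → 0% → £0.00
Winter coat £263.09: clothing, £75.00 or more → 5.5% → £14.46995
Cardigan £46.31: clothing, under £75.00 → 0% → £0.00
Hoodie £24.14: clothing, under £75.00 → 0% → £0.00
Snow pants £172.17: clothing, £75.00 or more → 5.5% → £9.46935
Cheddar block £9.45: unprepared food → 5% → £0.4725
AA batteries (8-pack) £10.01: all other tangible goods → 8% → £0.8008
Spiral notebook £4.42: all other tangible goods → 8% → £0.3536
Umbrella £23.03: all other tangible goods → 8% → £1.8424
Pair of sandals £44.90: clothing, under £75.00 → 0% → £0.00
Pack of socks £23.31: clothing, under £75.00 → 0% → £0.00
T-shirt £31.23: clothing, under £75.00 → 0% → £0.00
Unrounded tax sum = £27.4086 → £27.41

£27.41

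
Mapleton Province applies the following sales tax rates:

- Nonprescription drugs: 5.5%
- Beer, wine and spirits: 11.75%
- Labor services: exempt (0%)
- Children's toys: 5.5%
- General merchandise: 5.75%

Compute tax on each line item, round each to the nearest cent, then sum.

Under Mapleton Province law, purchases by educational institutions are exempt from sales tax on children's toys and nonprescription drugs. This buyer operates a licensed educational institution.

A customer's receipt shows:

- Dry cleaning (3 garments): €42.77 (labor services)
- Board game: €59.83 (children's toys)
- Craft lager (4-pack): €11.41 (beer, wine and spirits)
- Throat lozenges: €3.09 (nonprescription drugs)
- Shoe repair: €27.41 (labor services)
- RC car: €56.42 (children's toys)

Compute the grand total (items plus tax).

€202.27

Dry cleaning (3 garments) €42.77: labor services → 0% → €0.00
Board game €59.83: children's toys, buyer-exempt → 0% → €0.00
Craft lager (4-pack) €11.41: beer, wine and spirits → 11.75% → €1.34
Throat lozenges €3.09: nonprescription drugs, buyer-exempt → 0% → €0.00
Shoe repair €27.41: labor services → 0% → €0.00
RC car €56.42: children's toys, buyer-exempt → 0% → €0.00
Subtotal = €200.93; tax = €1.34; total due = €202.27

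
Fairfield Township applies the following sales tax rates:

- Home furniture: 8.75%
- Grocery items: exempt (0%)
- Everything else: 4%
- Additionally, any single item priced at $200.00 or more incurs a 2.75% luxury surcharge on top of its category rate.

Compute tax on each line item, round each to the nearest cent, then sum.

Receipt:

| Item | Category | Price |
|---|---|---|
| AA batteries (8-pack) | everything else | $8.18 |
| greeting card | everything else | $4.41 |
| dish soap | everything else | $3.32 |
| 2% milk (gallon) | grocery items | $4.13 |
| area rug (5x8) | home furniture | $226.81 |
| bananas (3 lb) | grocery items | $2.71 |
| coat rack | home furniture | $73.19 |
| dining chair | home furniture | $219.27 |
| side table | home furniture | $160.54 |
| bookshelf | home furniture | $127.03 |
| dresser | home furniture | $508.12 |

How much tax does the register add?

$141.94

AA batteries (8-pack) $8.18: everything else → 4% → $0.33
Greeting card $4.41: everything else → 4% → $0.18
Dish soap $3.32: everything else → 4% → $0.13
2% milk (gallon) $4.13: grocery items → 0% → $0.00
Area rug (5x8) $226.81: home furniture → 8.75% + 2.75% surcharge = 11.5% → $26.08
Bananas (3 lb) $2.71: grocery items → 0% → $0.00
Coat rack $73.19: home furniture → 8.75% → $6.40
Dining chair $219.27: home furniture → 8.75% + 2.75% surcharge = 11.5% → $25.22
Side table $160.54: home furniture → 8.75% → $14.05
Bookshelf $127.03: home furniture → 8.75% → $11.12
Dresser $508.12: home furniture → 8.75% + 2.75% surcharge = 11.5% → $58.43
Total tax = $0.33 + $0.18 + $0.13 + $26.08 + $6.40 + $25.22 + $14.05 + $11.12 + $58.43 = $141.94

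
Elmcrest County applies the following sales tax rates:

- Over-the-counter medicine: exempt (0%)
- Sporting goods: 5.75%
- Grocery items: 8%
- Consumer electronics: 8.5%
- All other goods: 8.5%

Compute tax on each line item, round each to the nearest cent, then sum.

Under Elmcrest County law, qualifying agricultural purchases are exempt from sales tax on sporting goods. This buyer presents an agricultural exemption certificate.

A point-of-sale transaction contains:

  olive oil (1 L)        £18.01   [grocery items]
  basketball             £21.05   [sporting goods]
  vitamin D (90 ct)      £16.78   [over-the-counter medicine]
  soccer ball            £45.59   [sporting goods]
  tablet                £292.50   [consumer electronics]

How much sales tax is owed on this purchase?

Olive oil (1 L) £18.01: grocery items → 8% → £1.44
Basketball £21.05: sporting goods, buyer-exempt → 0% → £0.00
Vitamin D (90 ct) £16.78: over-the-counter medicine → 0% → £0.00
Soccer ball £45.59: sporting goods, buyer-exempt → 0% → £0.00
Tablet £292.50: consumer electronics → 8.5% → £24.86
Total tax = £1.44 + £24.86 = £26.30

£26.30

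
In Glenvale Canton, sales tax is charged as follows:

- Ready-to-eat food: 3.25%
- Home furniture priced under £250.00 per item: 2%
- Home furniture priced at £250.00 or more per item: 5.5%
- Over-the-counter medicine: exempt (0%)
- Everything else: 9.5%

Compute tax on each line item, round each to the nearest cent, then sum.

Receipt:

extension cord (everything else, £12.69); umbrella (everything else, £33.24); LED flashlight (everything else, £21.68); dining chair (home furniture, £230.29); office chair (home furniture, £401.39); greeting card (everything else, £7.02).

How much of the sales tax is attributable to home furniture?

£26.69

Dining chair £230.29: home furniture, under £250.00 → 2% → £4.61
Office chair £401.39: home furniture, £250.00 or more → 5.5% → £22.08
Tax on home furniture = £4.61 + £22.08 = £26.69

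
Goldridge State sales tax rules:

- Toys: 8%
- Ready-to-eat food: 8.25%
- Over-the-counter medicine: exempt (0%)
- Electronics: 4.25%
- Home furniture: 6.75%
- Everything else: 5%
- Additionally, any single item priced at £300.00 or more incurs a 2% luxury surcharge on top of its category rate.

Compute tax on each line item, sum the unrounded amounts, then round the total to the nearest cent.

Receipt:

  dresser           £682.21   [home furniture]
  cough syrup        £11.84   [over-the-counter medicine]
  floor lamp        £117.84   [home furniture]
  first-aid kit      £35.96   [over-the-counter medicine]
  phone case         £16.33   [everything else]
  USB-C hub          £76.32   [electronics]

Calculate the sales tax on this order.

£71.71

Dresser £682.21: home furniture → 6.75% + 2% surcharge = 8.75% → £59.693375
Cough syrup £11.84: over-the-counter medicine → 0% → £0.00
Floor lamp £117.84: home furniture → 6.75% → £7.9542
First-aid kit £35.96: over-the-counter medicine → 0% → £0.00
Phone case £16.33: everything else → 5% → £0.8165
USB-C hub £76.32: electronics → 4.25% → £3.2436
Unrounded tax sum = £71.707675 → £71.71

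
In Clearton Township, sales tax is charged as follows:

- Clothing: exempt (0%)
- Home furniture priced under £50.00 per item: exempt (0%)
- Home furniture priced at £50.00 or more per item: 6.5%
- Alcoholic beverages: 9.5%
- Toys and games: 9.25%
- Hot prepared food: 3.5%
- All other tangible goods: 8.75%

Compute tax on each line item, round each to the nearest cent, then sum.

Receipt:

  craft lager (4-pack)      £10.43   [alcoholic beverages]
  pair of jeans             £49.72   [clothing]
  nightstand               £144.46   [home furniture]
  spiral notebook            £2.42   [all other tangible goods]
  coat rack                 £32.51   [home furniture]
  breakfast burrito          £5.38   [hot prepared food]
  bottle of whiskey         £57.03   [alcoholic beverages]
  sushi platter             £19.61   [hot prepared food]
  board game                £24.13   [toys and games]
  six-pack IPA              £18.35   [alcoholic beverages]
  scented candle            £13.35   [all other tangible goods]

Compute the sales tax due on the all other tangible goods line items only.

£1.38

Spiral notebook £2.42: all other tangible goods → 8.75% → £0.21
Scented candle £13.35: all other tangible goods → 8.75% → £1.17
Tax on all other tangible goods = £0.21 + £1.17 = £1.38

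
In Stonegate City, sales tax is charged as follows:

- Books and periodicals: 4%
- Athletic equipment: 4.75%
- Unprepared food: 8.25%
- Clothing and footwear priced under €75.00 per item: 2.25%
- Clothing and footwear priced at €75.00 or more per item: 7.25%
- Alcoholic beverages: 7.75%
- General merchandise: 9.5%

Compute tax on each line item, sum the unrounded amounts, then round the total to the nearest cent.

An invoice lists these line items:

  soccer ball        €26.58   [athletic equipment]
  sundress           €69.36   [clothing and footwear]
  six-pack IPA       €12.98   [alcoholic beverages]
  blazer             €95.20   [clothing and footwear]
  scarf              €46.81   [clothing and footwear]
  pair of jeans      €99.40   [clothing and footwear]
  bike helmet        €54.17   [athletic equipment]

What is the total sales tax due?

Soccer ball €26.58: athletic equipment → 4.75% → €1.26255
Sundress €69.36: clothing and footwear, under €75.00 → 2.25% → €1.5606
Six-pack IPA €12.98: alcoholic beverages → 7.75% → €1.00595
Blazer €95.20: clothing and footwear, €75.00 or more → 7.25% → €6.902
Scarf €46.81: clothing and footwear, under €75.00 → 2.25% → €1.053225
Pair of jeans €99.40: clothing and footwear, €75.00 or more → 7.25% → €7.2065
Bike helmet €54.17: athletic equipment → 4.75% → €2.573075
Unrounded tax sum = €21.5639 → €21.56

€21.56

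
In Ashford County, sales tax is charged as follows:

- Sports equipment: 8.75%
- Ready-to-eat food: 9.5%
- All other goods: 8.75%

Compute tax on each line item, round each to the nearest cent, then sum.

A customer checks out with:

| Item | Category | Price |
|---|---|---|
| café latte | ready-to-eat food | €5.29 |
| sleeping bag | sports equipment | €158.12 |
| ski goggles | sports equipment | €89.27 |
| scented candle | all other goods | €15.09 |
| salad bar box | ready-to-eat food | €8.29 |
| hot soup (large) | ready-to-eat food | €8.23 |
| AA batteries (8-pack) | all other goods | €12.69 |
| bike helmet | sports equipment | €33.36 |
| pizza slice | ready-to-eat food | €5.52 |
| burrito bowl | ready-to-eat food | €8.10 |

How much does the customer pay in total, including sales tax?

Café latte €5.29: ready-to-eat food → 9.5% → €0.50
Sleeping bag €158.12: sports equipment → 8.75% → €13.84
Ski goggles €89.27: sports equipment → 8.75% → €7.81
Scented candle €15.09: all other goods → 8.75% → €1.32
Salad bar box €8.29: ready-to-eat food → 9.5% → €0.79
Hot soup (large) €8.23: ready-to-eat food → 9.5% → €0.78
AA batteries (8-pack) €12.69: all other goods → 8.75% → €1.11
Bike helmet €33.36: sports equipment → 8.75% → €2.92
Pizza slice €5.52: ready-to-eat food → 9.5% → €0.52
Burrito bowl €8.10: ready-to-eat food → 9.5% → €0.77
Subtotal = €343.96; tax = €30.36; total due = €374.32

€374.32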